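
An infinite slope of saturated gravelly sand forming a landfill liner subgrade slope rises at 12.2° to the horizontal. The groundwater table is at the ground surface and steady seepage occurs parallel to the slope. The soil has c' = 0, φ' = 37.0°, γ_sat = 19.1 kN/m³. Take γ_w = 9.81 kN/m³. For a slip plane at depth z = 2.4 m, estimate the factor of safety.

With seepage parallel to the slope and the water table at the surface, the effective normal stress on the slip plane uses the buoyant unit weight γ' = γ_sat − γ_w while the driving shear stress uses γ_sat:
FS = [c' + γ' z cos²β tanφ'] / [γ_sat z sinβ cosβ]
(For c' = 0 this reduces to FS = (γ'/γ_sat)·tanφ'/tanβ.)
γ' = 19.1 − 9.81 = 9.29 kN/m³
Numerator = 0.0 + 9.29·2.4·cos²12.2°·tan37.0° = 0.0 + 9.29·2.4·0.9553·0.7536 = 16.051 kPa
Denominator = 19.1·2.4·sin12.2°·cos12.2° = 19.1·2.4·0.2113·0.9774 = 9.468 kPa
FS = 16.051 / 9.468 = 1.695

FS = 1.70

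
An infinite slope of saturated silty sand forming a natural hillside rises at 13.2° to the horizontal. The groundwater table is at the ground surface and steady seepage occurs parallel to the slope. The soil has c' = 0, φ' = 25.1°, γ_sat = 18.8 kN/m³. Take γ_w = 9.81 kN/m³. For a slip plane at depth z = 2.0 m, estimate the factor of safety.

With seepage parallel to the slope and the water table at the surface, the effective normal stress on the slip plane uses the buoyant unit weight γ' = γ_sat − γ_w while the driving shear stress uses γ_sat:
FS = [c' + γ' z cos²β tanφ'] / [γ_sat z sinβ cosβ]
(For c' = 0 this reduces to FS = (γ'/γ_sat)·tanφ'/tanβ.)
γ' = 18.8 − 9.81 = 8.99 kN/m³
Numerator = 0.0 + 8.99·2.0·cos²13.2°·tan25.1° = 0.0 + 8.99·2.0·0.9479·0.4684 = 7.983 kPa
Denominator = 18.8·2.0·sin13.2°·cos13.2° = 18.8·2.0·0.2284·0.9736 = 8.359 kPa
FS = 7.983 / 8.359 = 0.955

FS = 0.96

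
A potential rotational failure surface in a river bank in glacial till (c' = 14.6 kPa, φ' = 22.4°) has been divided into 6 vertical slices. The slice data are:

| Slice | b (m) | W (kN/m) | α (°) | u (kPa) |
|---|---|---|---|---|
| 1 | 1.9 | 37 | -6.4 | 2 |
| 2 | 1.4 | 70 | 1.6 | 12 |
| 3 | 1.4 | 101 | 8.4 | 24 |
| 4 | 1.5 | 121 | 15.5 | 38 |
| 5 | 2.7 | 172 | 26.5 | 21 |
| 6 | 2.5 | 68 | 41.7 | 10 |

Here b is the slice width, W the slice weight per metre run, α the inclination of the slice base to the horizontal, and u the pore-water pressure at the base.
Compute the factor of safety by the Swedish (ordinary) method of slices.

Ordinary method of slices: FS = Σ[c'·Δl_i + (W_i cosα_i − u_i·Δl_i)·tanφ'] / Σ W_i sinα_i, with Δl_i = b_i / cosα_i.
Slice 1: Δl = 1.9/cos(-6.4°) = 1.912 m; N'_1 = 37·cos(-6.4°) − 2·1.912 = 32.9; c'Δl = 27.91; W sinα = -4.1
Slice 2: Δl = 1.4/cos1.6° = 1.401 m; N'_2 = 70·cos1.6° − 12·1.401 = 53.2; c'Δl = 20.45; W sinα = 2.0
Slice 3: Δl = 1.4/cos8.4° = 1.415 m; N'_3 = 101·cos8.4° − 24·1.415 = 66.0; c'Δl = 20.66; W sinα = 14.8
Slice 4: Δl = 1.5/cos15.5° = 1.557 m; N'_4 = 121·cos15.5° − 38·1.557 = 57.4; c'Δl = 22.73; W sinα = 32.3
Slice 5: Δl = 2.7/cos26.5° = 3.017 m; N'_5 = 172·cos26.5° − 21·3.017 = 90.6; c'Δl = 44.05; W sinα = 76.7
Slice 6: Δl = 2.5/cos41.7° = 3.348 m; N'_6 = 68·cos41.7° − 10·3.348 = 17.3; c'Δl = 48.89; W sinα = 45.2
Σc'Δl = 184.7 kN/m; ΣN' = 317.4 kN/m; ΣW sinα = 166.9 kN/m
Resisting = 184.7 + 317.4·tan22.4° = 184.7 + 130.8 = 315.5 kN/m
FS = 315.5 / 166.9 = 1.890

FS = 1.89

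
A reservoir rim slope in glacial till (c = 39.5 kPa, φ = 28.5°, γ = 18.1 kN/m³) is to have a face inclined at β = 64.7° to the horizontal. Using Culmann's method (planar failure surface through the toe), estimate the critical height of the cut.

Culmann's analysis gives the critical failure plane at α_cr = (β + φ)/2 = (64.7 + 28.5)/2 = 46.6°, and the critical height
H_c = (4c/γ) · sinβ cosφ / [1 − cos(β − φ)]
    = (4·39.5/18.1) · sin64.7°·cos28.5° / [1 − cos(36.2°)]
    = 8.729 · 0.9041·0.8788 / [1 − 0.8070]
    = 8.729 · 0.7945 / 0.1930
    = 35.93 m

H_c = 35.93 m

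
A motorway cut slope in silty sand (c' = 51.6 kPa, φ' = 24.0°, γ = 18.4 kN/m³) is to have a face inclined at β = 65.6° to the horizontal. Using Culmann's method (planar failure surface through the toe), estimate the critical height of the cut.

H_c = 37.00 m

Culmann's analysis gives the critical failure plane at α_cr = (β + φ')/2 = (65.6 + 24.0)/2 = 44.8°, and the critical height
H_c = (4c'/γ) · sinβ cosφ' / [1 − cos(β − φ')]
    = (4·51.6/18.4) · sin65.6°·cos24.0° / [1 − cos(41.6°)]
    = 11.217 · 0.9107·0.9135 / [1 − 0.7478]
    = 11.217 · 0.8320 / 0.2522
    = 37.00 m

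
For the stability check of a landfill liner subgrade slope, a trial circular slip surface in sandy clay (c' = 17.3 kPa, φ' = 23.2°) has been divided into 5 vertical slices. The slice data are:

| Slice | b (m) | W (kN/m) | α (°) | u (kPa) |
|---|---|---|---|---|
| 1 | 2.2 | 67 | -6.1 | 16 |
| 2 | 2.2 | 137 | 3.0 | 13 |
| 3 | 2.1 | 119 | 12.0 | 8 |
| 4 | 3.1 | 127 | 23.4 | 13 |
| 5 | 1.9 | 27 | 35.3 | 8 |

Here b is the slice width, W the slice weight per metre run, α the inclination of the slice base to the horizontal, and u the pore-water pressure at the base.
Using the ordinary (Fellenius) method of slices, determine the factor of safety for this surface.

Ordinary method of slices: FS = Σ[c'·Δl_i + (W_i cosα_i − u_i·Δl_i)·tanφ'] / Σ W_i sinα_i, with Δl_i = b_i / cosα_i.
Slice 1: Δl = 2.2/cos(-6.1°) = 2.213 m; N'_1 = 67·cos(-6.1°) − 16·2.213 = 31.2; c'Δl = 38.28; W sinα = -7.1
Slice 2: Δl = 2.2/cos3.0° = 2.203 m; N'_2 = 137·cos3.0° − 13·2.203 = 108.2; c'Δl = 38.11; W sinα = 7.2
Slice 3: Δl = 2.1/cos12.0° = 2.147 m; N'_3 = 119·cos12.0° − 8·2.147 = 99.2; c'Δl = 37.14; W sinα = 24.7
Slice 4: Δl = 3.1/cos23.4° = 3.378 m; N'_4 = 127·cos23.4° − 13·3.378 = 72.6; c'Δl = 58.44; W sinα = 50.4
Slice 5: Δl = 1.9/cos35.3° = 2.328 m; N'_5 = 27·cos35.3° − 8·2.328 = 3.4; c'Δl = 40.28; W sinα = 15.6
Σc'Δl = 212.2 kN/m; ΣN' = 314.7 kN/m; ΣW sinα = 90.8 kN/m
Resisting = 212.2 + 314.7·tan23.2° = 212.2 + 134.9 = 347.1 kN/m
FS = 347.1 / 90.8 = 3.821

FS = 3.82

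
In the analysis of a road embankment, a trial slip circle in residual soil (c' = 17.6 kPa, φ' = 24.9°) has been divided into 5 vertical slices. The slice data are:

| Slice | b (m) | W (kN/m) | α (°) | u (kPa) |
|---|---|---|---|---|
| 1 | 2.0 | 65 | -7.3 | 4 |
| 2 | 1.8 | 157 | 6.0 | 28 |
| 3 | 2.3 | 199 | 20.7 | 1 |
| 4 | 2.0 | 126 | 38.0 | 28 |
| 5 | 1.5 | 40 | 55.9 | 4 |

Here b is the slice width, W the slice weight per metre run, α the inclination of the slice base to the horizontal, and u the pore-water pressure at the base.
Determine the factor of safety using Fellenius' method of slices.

Ordinary method of slices: FS = Σ[c'·Δl_i + (W_i cosα_i − u_i·Δl_i)·tanφ'] / Σ W_i sinα_i, with Δl_i = b_i / cosα_i.
Slice 1: Δl = 2.0/cos(-7.3°) = 2.016 m; N'_1 = 65·cos(-7.3°) − 4·2.016 = 56.4; c'Δl = 35.49; W sinα = -8.3
Slice 2: Δl = 1.8/cos6.0° = 1.810 m; N'_2 = 157·cos6.0° − 28·1.810 = 105.5; c'Δl = 31.85; W sinα = 16.4
Slice 3: Δl = 2.3/cos20.7° = 2.459 m; N'_3 = 199·cos20.7° − 1·2.459 = 183.7; c'Δl = 43.27; W sinα = 70.3
Slice 4: Δl = 2.0/cos38.0° = 2.538 m; N'_4 = 126·cos38.0° − 28·2.538 = 28.2; c'Δl = 44.67; W sinα = 77.6
Slice 5: Δl = 1.5/cos55.9° = 2.676 m; N'_5 = 40·cos55.9° − 4·2.676 = 11.7; c'Δl = 47.09; W sinα = 33.1
Σc'Δl = 202.4 kN/m; ΣN' = 385.5 kN/m; ΣW sinα = 189.2 kN/m
Resisting = 202.4 + 385.5·tan24.9° = 202.4 + 178.9 = 381.3 kN/m
FS = 381.3 / 189.2 = 2.016

FS = 2.02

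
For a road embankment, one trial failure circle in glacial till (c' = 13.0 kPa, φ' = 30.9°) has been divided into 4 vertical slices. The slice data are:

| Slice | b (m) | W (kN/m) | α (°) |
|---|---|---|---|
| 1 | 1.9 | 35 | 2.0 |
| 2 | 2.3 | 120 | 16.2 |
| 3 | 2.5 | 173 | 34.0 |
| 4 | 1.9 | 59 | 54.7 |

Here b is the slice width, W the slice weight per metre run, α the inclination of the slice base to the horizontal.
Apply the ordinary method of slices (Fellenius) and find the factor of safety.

Ordinary method of slices: FS = Σ[c'·Δl_i + (W_i cosα_i)·tanφ'] / Σ W_i sinα_i, with Δl_i = b_i / cosα_i.
Slice 1: Δl = 1.9/cos2.0° = 1.901 m; N'_1 = 35·cos2.0° = 35.0; c'Δl = 24.72; W sinα = 1.2
Slice 2: Δl = 2.3/cos16.2° = 2.395 m; N'_2 = 120·cos16.2° = 115.2; c'Δl = 31.14; W sinα = 33.5
Slice 3: Δl = 2.5/cos34.0° = 3.016 m; N'_3 = 173·cos34.0° = 143.4; c'Δl = 39.20; W sinα = 96.7
Slice 4: Δl = 1.9/cos54.7° = 3.288 m; N'_4 = 59·cos54.7° = 34.1; c'Δl = 42.74; W sinα = 48.2
Σc'Δl = 137.8 kN/m; ΣN' = 327.7 kN/m; ΣW sinα = 179.6 kN/m
Resisting = 137.8 + 327.7·tan30.9° = 137.8 + 196.1 = 333.9 kN/m
FS = 333.9 / 179.6 = 1.859

FS = 1.86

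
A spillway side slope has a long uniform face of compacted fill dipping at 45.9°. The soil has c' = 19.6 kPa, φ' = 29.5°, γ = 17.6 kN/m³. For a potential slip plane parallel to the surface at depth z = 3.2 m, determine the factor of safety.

For an infinite slope with a slip plane parallel to the surface (no pore pressure): FS = [c' + γz cos²β tanφ'] / [γz sinβ cosβ].
γz = 17.6·3.2 = 56.32 kN/m²
Numerator = 19.6 + 56.32·cos²45.9°·tan29.5° = 19.6 + 56.32·0.4843·0.5658 = 35.032 kPa
Denominator = 56.32·sin45.9°·cos45.9° = 56.32·0.7181·0.6959 = 28.146 kPa
FS = 35.032 / 28.146 = 1.245

FS = 1.24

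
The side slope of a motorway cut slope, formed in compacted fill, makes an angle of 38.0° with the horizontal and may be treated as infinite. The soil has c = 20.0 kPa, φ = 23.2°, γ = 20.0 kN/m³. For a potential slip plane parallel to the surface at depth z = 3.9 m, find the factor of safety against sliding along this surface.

FS = 1.08

For an infinite slope with a slip plane parallel to the surface (no pore pressure): FS = [c + γz cos²β tanφ] / [γz sinβ cosβ].
γz = 20.0·3.9 = 78.00 kN/m²
Numerator = 20.0 + 78.00·cos²38.0°·tan23.2° = 20.0 + 78.00·0.6210·0.4286 = 40.759 kPa
Denominator = 78.00·sin38.0°·cos38.0° = 78.00·0.6157·0.7880 = 37.842 kPa
FS = 40.759 / 37.842 = 1.077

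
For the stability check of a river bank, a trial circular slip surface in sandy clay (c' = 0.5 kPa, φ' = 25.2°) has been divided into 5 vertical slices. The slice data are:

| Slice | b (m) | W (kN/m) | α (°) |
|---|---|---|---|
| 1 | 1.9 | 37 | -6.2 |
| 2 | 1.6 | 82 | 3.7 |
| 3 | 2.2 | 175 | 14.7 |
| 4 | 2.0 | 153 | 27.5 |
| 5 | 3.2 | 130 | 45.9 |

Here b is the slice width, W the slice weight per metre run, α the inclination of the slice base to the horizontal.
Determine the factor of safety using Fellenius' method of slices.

Ordinary method of slices: FS = Σ[c'·Δl_i + (W_i cosα_i)·tanφ'] / Σ W_i sinα_i, with Δl_i = b_i / cosα_i.
Slice 1: Δl = 1.9/cos(-6.2°) = 1.911 m; N'_1 = 37·cos(-6.2°) = 36.8; c'Δl = 0.96; W sinα = -4.0
Slice 2: Δl = 1.6/cos3.7° = 1.603 m; N'_2 = 82·cos3.7° = 81.8; c'Δl = 0.80; W sinα = 5.3
Slice 3: Δl = 2.2/cos14.7° = 2.274 m; N'_3 = 175·cos14.7° = 169.3; c'Δl = 1.14; W sinα = 44.4
Slice 4: Δl = 2.0/cos27.5° = 2.255 m; N'_4 = 153·cos27.5° = 135.7; c'Δl = 1.13; W sinα = 70.6
Slice 5: Δl = 3.2/cos45.9° = 4.598 m; N'_5 = 130·cos45.9° = 90.5; c'Δl = 2.30; W sinα = 93.4
Σc'Δl = 6.3 kN/m; ΣN' = 514.1 kN/m; ΣW sinα = 209.7 kN/m
Resisting = 6.3 + 514.1·tan25.2° = 6.3 + 241.9 = 248.2 kN/m
FS = 248.2 / 209.7 = 1.184

FS = 1.18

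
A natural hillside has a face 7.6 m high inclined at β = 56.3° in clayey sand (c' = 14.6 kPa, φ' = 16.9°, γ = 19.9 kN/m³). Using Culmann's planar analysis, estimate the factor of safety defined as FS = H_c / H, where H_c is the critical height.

FS = 1.35

H_c = (4c'/γ) · sinβ cosφ' / [1 − cos(β − φ')]
    = (4·14.6/19.9) · sin56.3°·cos16.9° / [1 − cos39.4°]
    = 2.935 · 0.7960 / 0.2273 = 10.28 m
FS = H_c / H = 10.28 / 7.6 = 1.353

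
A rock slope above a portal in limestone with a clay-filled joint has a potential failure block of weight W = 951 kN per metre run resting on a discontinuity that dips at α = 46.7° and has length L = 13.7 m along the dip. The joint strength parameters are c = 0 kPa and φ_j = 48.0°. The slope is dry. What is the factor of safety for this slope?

Resolving the block weight along and normal to the plane and applying the Mohr–Coulomb strength on the joint:
N' = W cosα = 951·cos46.7° = 652.2 kN/m
Driving force T = W sinα = 951·sin46.7° = 692.1 kN/m
Resisting force R = c·L + N'·tanφ_j = 0·13.7 + 652.2·tan48.0° = 0.0 + 724.4 = 724.4 kN/m
FS = R / T = 724.4 / 692.1 = 1.047

FS = 1.05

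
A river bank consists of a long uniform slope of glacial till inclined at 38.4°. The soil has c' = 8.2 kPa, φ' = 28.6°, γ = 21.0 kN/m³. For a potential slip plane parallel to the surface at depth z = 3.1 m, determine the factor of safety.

FS = 0.95

For an infinite slope with a slip plane parallel to the surface (no pore pressure): FS = [c' + γz cos²β tanφ'] / [γz sinβ cosβ].
γz = 21.0·3.1 = 65.10 kN/m²
Numerator = 8.2 + 65.10·cos²38.4°·tan28.6° = 8.2 + 65.10·0.6142·0.5452 = 29.999 kPa
Denominator = 65.10·sin38.4°·cos38.4° = 65.10·0.6211·0.7837 = 31.690 kPa
FS = 29.999 / 31.690 = 0.947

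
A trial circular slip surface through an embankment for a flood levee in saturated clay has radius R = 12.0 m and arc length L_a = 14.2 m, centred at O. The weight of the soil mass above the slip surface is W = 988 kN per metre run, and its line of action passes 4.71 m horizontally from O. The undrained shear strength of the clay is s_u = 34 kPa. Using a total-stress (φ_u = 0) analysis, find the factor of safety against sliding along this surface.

Taking moments about the centre O, the resisting moment is provided by the undrained shear strength acting along the arc:
M_R = s_u·L_a·R = 34·14.20·12.0 = 5793.6 kN·m/m
M_D = W·d = 988·4.71 = 4653.5 kN·m/m
FS = M_R / M_D = 5793.6 / 4653.5 = 1.245

FS = 1.25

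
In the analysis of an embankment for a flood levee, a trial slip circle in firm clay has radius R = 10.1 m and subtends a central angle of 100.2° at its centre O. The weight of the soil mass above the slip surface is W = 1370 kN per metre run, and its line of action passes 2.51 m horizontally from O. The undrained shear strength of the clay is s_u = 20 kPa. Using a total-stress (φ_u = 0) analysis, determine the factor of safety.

FS = 1.04

Taking moments about the centre O, the resisting moment is provided by the undrained shear strength acting along the arc:
Arc length L_a = R·θ = 10.1·(100.2°·π/180) = 10.1·1.7488 = 17.66 m
M_R = s_u·L_a·R = 20·17.66·10.1 = 3567.9 kN·m/m
M_D = W·d = 1370·2.51 = 3438.7 kN·m/m
FS = M_R / M_D = 3567.9 / 3438.7 = 1.038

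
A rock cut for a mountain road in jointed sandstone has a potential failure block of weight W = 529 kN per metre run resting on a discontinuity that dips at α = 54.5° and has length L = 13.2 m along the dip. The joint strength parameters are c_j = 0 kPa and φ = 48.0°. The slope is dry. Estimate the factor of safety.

FS = 0.79

Resolving the block weight along and normal to the plane and applying the Mohr–Coulomb strength on the joint:
N' = W cosα = 529·cos54.5° = 307.2 kN/m
Driving force T = W sinα = 529·sin54.5° = 430.7 kN/m
Resisting force R = c_j·L + N'·tanφ = 0·13.2 + 307.2·tan48.0° = 0.0 + 341.2 = 341.2 kN/m
FS = R / T = 341.2 / 430.7 = 0.792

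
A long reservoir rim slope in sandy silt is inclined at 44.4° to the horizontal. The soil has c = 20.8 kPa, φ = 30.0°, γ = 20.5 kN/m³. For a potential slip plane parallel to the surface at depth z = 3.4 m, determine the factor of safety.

FS = 1.19

For an infinite slope with a slip plane parallel to the surface (no pore pressure): FS = [c + γz cos²β tanφ] / [γz sinβ cosβ].
γz = 20.5·3.4 = 69.70 kN/m²
Numerator = 20.8 + 69.70·cos²44.4°·tan30.0° = 20.8 + 69.70·0.5105·0.5774 = 41.342 kPa
Denominator = 69.70·sin44.4°·cos44.4° = 69.70·0.6997·0.7145 = 34.842 kPa
FS = 41.342 / 34.842 = 1.187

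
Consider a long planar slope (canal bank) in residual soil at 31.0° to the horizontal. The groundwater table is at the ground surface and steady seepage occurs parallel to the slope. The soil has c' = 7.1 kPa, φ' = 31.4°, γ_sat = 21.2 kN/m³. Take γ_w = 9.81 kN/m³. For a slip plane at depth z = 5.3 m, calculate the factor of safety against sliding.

With seepage parallel to the slope and the water table at the surface, the effective normal stress on the slip plane uses the buoyant unit weight γ' = γ_sat − γ_w while the driving shear stress uses γ_sat:
FS = [c' + γ' z cos²β tanφ'] / [γ_sat z sinβ cosβ]
γ' = 21.2 − 9.81 = 11.39 kN/m³
Numerator = 7.1 + 11.39·5.3·cos²31.0°·tan31.4° = 7.1 + 11.39·5.3·0.7347·0.6104 = 34.174 kPa
Denominator = 21.2·5.3·sin31.0°·cos31.0° = 21.2·5.3·0.5150·0.8572 = 49.604 kPa
FS = 34.174 / 49.604 = 0.689

FS = 0.69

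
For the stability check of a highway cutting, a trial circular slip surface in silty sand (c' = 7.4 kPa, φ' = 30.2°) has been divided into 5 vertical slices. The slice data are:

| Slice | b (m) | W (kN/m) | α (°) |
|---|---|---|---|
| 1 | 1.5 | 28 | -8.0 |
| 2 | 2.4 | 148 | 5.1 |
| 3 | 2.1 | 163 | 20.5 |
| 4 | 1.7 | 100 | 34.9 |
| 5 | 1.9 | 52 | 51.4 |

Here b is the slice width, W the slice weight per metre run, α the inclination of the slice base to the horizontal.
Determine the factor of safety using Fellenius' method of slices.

Ordinary method of slices: FS = Σ[c'·Δl_i + (W_i cosα_i)·tanφ'] / Σ W_i sinα_i, with Δl_i = b_i / cosα_i.
Slice 1: Δl = 1.5/cos(-8.0°) = 1.515 m; N'_1 = 28·cos(-8.0°) = 27.7; c'Δl = 11.21; W sinα = -3.9
Slice 2: Δl = 2.4/cos5.1° = 2.410 m; N'_2 = 148·cos5.1° = 147.4; c'Δl = 17.83; W sinα = 13.2
Slice 3: Δl = 2.1/cos20.5° = 2.242 m; N'_3 = 163·cos20.5° = 152.7; c'Δl = 16.59; W sinα = 57.1
Slice 4: Δl = 1.7/cos34.9° = 2.073 m; N'_4 = 100·cos34.9° = 82.0; c'Δl = 15.34; W sinα = 57.2
Slice 5: Δl = 1.9/cos51.4° = 3.045 m; N'_5 = 52·cos51.4° = 32.4; c'Δl = 22.54; W sinα = 40.6
Σc'Δl = 83.5 kN/m; ΣN' = 442.3 kN/m; ΣW sinα = 164.2 kN/m
Resisting = 83.5 + 442.3·tan30.2° = 83.5 + 257.4 = 340.9 kN/m
FS = 340.9 / 164.2 = 2.076

FS = 2.08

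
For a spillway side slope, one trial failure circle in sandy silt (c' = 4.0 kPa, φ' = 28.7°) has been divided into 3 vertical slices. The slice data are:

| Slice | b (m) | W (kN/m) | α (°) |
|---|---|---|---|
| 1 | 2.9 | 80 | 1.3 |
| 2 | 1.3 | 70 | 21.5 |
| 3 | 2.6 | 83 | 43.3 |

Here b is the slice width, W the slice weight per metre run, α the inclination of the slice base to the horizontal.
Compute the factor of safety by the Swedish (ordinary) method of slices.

FS = 1.71

Ordinary method of slices: FS = Σ[c'·Δl_i + (W_i cosα_i)·tanφ'] / Σ W_i sinα_i, with Δl_i = b_i / cosα_i.
Slice 1: Δl = 2.9/cos1.3° = 2.901 m; N'_1 = 80·cos1.3° = 80.0; c'Δl = 11.60; W sinα = 1.8
Slice 2: Δl = 1.3/cos21.5° = 1.397 m; N'_2 = 70·cos21.5° = 65.1; c'Δl = 5.59; W sinα = 25.7
Slice 3: Δl = 2.6/cos43.3° = 3.573 m; N'_3 = 83·cos43.3° = 60.4; c'Δl = 14.29; W sinα = 56.9
Σc'Δl = 31.5 kN/m; ΣN' = 205.5 kN/m; ΣW sinα = 84.4 kN/m
Resisting = 31.5 + 205.5·tan28.7° = 31.5 + 112.5 = 144.0 kN/m
FS = 144.0 / 84.4 = 1.706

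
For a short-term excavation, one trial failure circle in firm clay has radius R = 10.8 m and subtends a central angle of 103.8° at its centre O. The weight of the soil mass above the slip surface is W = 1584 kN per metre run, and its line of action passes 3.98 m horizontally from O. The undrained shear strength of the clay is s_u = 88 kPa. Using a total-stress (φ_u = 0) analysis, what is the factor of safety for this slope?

FS = 2.95

Taking moments about the centre O, the resisting moment is provided by the undrained shear strength acting along the arc:
Arc length L_a = R·θ = 10.8·(103.8°·π/180) = 10.8·1.8117 = 19.57 m
M_R = s_u·L_a·R = 88·19.57·10.8 = 18595.4 kN·m/m
M_D = W·d = 1584·3.98 = 6304.3 kN·m/m
FS = M_R / M_D = 18595.4 / 6304.3 = 2.950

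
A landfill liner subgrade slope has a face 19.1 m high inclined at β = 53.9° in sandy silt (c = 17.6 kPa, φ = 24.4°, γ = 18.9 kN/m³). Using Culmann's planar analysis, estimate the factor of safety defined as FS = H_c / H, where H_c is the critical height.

H_c = (4c/γ) · sinβ cosφ / [1 − cos(β − φ)]
    = (4·17.6/18.9) · sin53.9°·cos24.4° / [1 − cos29.5°]
    = 3.725 · 0.7358 / 0.1296 = 21.14 m
FS = H_c / H = 21.14 / 19.1 = 1.107

FS = 1.11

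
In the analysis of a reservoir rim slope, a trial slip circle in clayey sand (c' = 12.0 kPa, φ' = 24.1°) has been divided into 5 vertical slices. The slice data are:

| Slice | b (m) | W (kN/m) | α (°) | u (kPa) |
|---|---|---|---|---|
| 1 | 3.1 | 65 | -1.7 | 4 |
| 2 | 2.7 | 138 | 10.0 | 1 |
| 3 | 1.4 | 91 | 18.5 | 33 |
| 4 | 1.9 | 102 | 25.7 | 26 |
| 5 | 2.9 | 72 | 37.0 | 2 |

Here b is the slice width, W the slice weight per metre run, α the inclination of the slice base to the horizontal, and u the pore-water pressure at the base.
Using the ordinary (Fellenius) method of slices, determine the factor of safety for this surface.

Ordinary method of slices: FS = Σ[c'·Δl_i + (W_i cosα_i − u_i·Δl_i)·tanφ'] / Σ W_i sinα_i, with Δl_i = b_i / cosα_i.
Slice 1: Δl = 3.1/cos(-1.7°) = 3.101 m; N'_1 = 65·cos(-1.7°) − 4·3.101 = 52.6; c'Δl = 37.22; W sinα = -1.9
Slice 2: Δl = 2.7/cos10.0° = 2.742 m; N'_2 = 138·cos10.0° − 1·2.742 = 133.2; c'Δl = 32.90; W sinα = 24.0
Slice 3: Δl = 1.4/cos18.5° = 1.476 m; N'_3 = 91·cos18.5° − 33·1.476 = 37.6; c'Δl = 17.72; W sinα = 28.9
Slice 4: Δl = 1.9/cos25.7° = 2.109 m; N'_4 = 102·cos25.7° − 26·2.109 = 37.1; c'Δl = 25.30; W sinα = 44.2
Slice 5: Δl = 2.9/cos37.0° = 3.631 m; N'_5 = 72·cos37.0° − 2·3.631 = 50.2; c'Δl = 43.57; W sinα = 43.3
Σc'Δl = 156.7 kN/m; ΣN' = 310.6 kN/m; ΣW sinα = 138.5 kN/m
Resisting = 156.7 + 310.6·tan24.1° = 156.7 + 139.0 = 295.7 kN/m
FS = 295.7 / 138.5 = 2.135

FS = 2.14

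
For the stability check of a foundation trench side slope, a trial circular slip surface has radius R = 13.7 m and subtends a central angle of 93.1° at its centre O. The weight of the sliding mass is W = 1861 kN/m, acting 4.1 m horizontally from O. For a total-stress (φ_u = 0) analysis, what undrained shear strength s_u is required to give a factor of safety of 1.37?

FS = s_u·L_a·R / (W·d), so s_u = FS·W·d / (L_a·R).
Arc length L_a = R·θ = 13.7·(93.1°·π/180) = 13.7·1.6249 = 22.26 m
s_u = 1.37·1861·4.1 / (22.26·13.7) = 10453.2 / 304.98 = 34.28 kPa

s_u = 34.3 kPa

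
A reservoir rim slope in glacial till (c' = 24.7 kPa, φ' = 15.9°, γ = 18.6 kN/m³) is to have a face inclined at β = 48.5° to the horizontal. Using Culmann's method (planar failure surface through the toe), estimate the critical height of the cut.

Culmann's analysis gives the critical failure plane at α_cr = (β + φ')/2 = (48.5 + 15.9)/2 = 32.2°, and the critical height
H_c = (4c'/γ) · sinβ cosφ' / [1 − cos(β − φ')]
    = (4·24.7/18.6) · sin48.5°·cos15.9° / [1 − cos(32.6°)]
    = 5.312 · 0.7490·0.9617 / [1 − 0.8425]
    = 5.312 · 0.7203 / 0.1575
    = 24.29 m

H_c = 24.29 m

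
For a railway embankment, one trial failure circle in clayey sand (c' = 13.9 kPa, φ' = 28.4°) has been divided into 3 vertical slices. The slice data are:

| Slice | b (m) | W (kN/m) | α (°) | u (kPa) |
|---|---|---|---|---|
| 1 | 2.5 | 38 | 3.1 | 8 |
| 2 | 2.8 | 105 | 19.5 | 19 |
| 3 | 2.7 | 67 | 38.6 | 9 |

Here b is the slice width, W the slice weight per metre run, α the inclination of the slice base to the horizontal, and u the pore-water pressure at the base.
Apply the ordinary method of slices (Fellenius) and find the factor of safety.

FS = 2.13

Ordinary method of slices: FS = Σ[c'·Δl_i + (W_i cosα_i − u_i·Δl_i)·tanφ'] / Σ W_i sinα_i, with Δl_i = b_i / cosα_i.
Slice 1: Δl = 2.5/cos3.1° = 2.504 m; N'_1 = 38·cos3.1° − 8·2.504 = 17.9; c'Δl = 34.80; W sinα = 2.1
Slice 2: Δl = 2.8/cos19.5° = 2.970 m; N'_2 = 105·cos19.5° − 19·2.970 = 42.5; c'Δl = 41.29; W sinα = 35.0
Slice 3: Δl = 2.7/cos38.6° = 3.455 m; N'_3 = 67·cos38.6° − 9·3.455 = 21.3; c'Δl = 48.02; W sinα = 41.8
Σc'Δl = 124.1 kN/m; ΣN' = 81.7 kN/m; ΣW sinα = 78.9 kN/m
Resisting = 124.1 + 81.7·tan28.4° = 124.1 + 44.2 = 168.3 kN/m
FS = 168.3 / 78.9 = 2.133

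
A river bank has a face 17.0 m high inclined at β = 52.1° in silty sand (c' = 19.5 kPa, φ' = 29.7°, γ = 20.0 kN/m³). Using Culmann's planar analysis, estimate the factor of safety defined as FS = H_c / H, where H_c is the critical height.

FS = 2.08

H_c = (4c'/γ) · sinβ cosφ' / [1 − cos(β − φ')]
    = (4·19.5/20.0) · sin52.1°·cos29.7° / [1 − cos22.4°]
    = 3.900 · 0.6854 / 0.0755 = 35.43 m
FS = H_c / H = 35.43 / 17.0 = 2.084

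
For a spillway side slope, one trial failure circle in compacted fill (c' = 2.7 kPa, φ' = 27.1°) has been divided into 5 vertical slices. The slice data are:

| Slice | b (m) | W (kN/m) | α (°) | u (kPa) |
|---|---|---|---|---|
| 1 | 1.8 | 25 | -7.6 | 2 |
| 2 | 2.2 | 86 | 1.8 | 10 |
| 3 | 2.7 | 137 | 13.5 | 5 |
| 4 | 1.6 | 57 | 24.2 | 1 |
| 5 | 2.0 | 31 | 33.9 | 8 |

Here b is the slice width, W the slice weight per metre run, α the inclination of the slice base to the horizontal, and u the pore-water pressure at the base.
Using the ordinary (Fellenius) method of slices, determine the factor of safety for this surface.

FS = 2.27

Ordinary method of slices: FS = Σ[c'·Δl_i + (W_i cosα_i − u_i·Δl_i)·tanφ'] / Σ W_i sinα_i, with Δl_i = b_i / cosα_i.
Slice 1: Δl = 1.8/cos(-7.6°) = 1.816 m; N'_1 = 25·cos(-7.6°) − 2·1.816 = 21.1; c'Δl = 4.90; W sinα = -3.3
Slice 2: Δl = 2.2/cos1.8° = 2.201 m; N'_2 = 86·cos1.8° − 10·2.201 = 63.9; c'Δl = 5.94; W sinα = 2.7
Slice 3: Δl = 2.7/cos13.5° = 2.777 m; N'_3 = 137·cos13.5° − 5·2.777 = 119.3; c'Δl = 7.50; W sinα = 32.0
Slice 4: Δl = 1.6/cos24.2° = 1.754 m; N'_4 = 57·cos24.2° − 1·1.754 = 50.2; c'Δl = 4.74; W sinα = 23.4
Slice 5: Δl = 2.0/cos33.9° = 2.410 m; N'_5 = 31·cos33.9° − 8·2.410 = 6.5; c'Δl = 6.51; W sinα = 17.3
Σc'Δl = 29.6 kN/m; ΣN' = 261.1 kN/m; ΣW sinα = 72.0 kN/m
Resisting = 29.6 + 261.1·tan27.1° = 29.6 + 133.6 = 163.2 kN/m
FS = 163.2 / 72.0 = 2.266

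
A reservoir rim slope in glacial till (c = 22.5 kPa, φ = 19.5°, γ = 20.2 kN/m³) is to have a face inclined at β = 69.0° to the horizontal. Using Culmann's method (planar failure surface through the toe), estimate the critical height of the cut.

H_c = 11.19 m

Culmann's analysis gives the critical failure plane at α_cr = (β + φ)/2 = (69.0 + 19.5)/2 = 44.2°, and the critical height
H_c = (4c/γ) · sinβ cosφ / [1 − cos(β − φ)]
    = (4·22.5/20.2) · sin69.0°·cos19.5° / [1 − cos(49.5°)]
    = 4.455 · 0.9336·0.9426 / [1 − 0.6494]
    = 4.455 · 0.8800 / 0.3506
    = 11.19 m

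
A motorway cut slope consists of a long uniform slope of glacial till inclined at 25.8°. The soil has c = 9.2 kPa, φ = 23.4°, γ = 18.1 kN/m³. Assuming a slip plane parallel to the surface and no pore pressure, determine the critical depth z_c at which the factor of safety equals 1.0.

Setting FS = 1.00 in FS = [c + γz cos²β tanφ] / [γz sinβ cosβ] and solving for z:
z = c / [γ cosβ (FS·sinβ − cosβ·tanφ)]
  = 9.2 / [18.1·cos25.8°·(1.00·sin25.8° − cos25.8°·tan23.4°)]
  = 9.2 / [18.1·0.9003·(1.00·0.4352 − 0.9003·0.4327)]
  = 9.2 / 0.7435 = 12.373 m

z_c = 12.37 m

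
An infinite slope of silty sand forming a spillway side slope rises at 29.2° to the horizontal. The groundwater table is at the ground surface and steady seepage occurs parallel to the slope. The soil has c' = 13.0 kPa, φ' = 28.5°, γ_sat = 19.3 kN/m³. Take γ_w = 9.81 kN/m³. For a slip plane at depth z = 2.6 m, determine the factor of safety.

FS = 1.09

With seepage parallel to the slope and the water table at the surface, the effective normal stress on the slip plane uses the buoyant unit weight γ' = γ_sat − γ_w while the driving shear stress uses γ_sat:
FS = [c' + γ' z cos²β tanφ'] / [γ_sat z sinβ cosβ]
γ' = 19.3 − 9.81 = 9.49 kN/m³
Numerator = 13.0 + 9.49·2.6·cos²29.2°·tan28.5° = 13.0 + 9.49·2.6·0.7620·0.5430 = 23.208 kPa
Denominator = 19.3·2.6·sin29.2°·cos29.2° = 19.3·2.6·0.4879·0.8729 = 21.370 kPa
FS = 23.208 / 21.370 = 1.086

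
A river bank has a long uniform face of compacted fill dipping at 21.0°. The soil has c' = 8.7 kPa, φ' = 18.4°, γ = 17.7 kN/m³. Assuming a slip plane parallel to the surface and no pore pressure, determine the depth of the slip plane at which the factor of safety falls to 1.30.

z = 3.39 m

Setting FS = 1.30 in FS = [c' + γz cos²β tanφ'] / [γz sinβ cosβ] and solving for z:
z = c' / [γ cosβ (FS·sinβ − cosβ·tanφ')]
  = 8.7 / [17.7·cos21.0°·(1.30·sin21.0° − cos21.0°·tan18.4°)]
  = 8.7 / [17.7·0.9336·(1.30·0.3584 − 0.9336·0.3327)]
  = 8.7 / 2.5665 = 3.390 m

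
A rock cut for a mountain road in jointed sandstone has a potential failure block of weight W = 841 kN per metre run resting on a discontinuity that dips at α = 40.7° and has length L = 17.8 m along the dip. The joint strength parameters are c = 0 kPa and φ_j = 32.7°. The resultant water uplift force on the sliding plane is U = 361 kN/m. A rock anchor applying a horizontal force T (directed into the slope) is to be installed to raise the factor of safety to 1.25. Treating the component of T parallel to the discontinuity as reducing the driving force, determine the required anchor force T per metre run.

T = 372 kN/m

Resolving forces along and normal to the sliding plane, with the horizontal anchor force T adding T·sinα to the effective normal force and T·cosα acting up the plane against the driving force:
FS = [cL + (W cosα − U + T sinα) tanφ_j] / [W sinα − T cosα]
Without the anchor: N' = 276.6 kN/m, driving T_d = 548.4 kN/m, resisting R = 0·17.8 + 276.6·tan32.7° = 177.6 kN/m, FS = 0.32.
Setting FS = 1.25 and solving for T:
1.25·(548.4 − T cos40.7°) = 177.6 + T sin40.7°·tan32.7°
T·(sin40.7°·tan32.7° + 1.25·cos40.7°) = 1.25·548.4 − 177.6
T·(0.6521·0.6420 + 1.25·0.7581) = 685.5 − 177.6 = 508.0
T·1.3663 = 508.0
T = 371.8 kN/m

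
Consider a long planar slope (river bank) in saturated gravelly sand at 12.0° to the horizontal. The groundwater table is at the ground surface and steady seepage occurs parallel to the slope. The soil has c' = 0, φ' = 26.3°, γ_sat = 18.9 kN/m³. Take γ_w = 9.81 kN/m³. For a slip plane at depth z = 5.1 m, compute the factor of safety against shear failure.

With seepage parallel to the slope and the water table at the surface, the effective normal stress on the slip plane uses the buoyant unit weight γ' = γ_sat − γ_w while the driving shear stress uses γ_sat:
FS = [c' + γ' z cos²β tanφ'] / [γ_sat z sinβ cosβ]
(For c' = 0 this reduces to FS = (γ'/γ_sat)·tanφ'/tanβ.)
γ' = 18.9 − 9.81 = 9.09 kN/m³
Numerator = 0.0 + 9.09·5.1·cos²12.0°·tan26.3° = 0.0 + 9.09·5.1·0.9568·0.4942 = 21.922 kPa
Denominator = 18.9·5.1·sin12.0°·cos12.0° = 18.9·5.1·0.2079·0.9781 = 19.603 kPa
FS = 21.922 / 19.603 = 1.118

FS = 1.12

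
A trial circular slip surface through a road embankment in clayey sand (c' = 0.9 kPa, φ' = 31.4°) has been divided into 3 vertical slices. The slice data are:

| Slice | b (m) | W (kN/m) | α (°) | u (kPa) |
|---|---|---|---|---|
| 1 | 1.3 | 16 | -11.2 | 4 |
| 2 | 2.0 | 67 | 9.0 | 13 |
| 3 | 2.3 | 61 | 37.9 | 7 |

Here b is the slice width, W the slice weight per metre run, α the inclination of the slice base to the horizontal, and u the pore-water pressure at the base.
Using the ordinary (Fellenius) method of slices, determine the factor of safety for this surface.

Ordinary method of slices: FS = Σ[c'·Δl_i + (W_i cosα_i − u_i·Δl_i)·tanφ'] / Σ W_i sinα_i, with Δl_i = b_i / cosα_i.
Slice 1: Δl = 1.3/cos(-11.2°) = 1.325 m; N'_1 = 16·cos(-11.2°) − 4·1.325 = 10.4; c'Δl = 1.19; W sinα = -3.1
Slice 2: Δl = 2.0/cos9.0° = 2.025 m; N'_2 = 67·cos9.0° − 13·2.025 = 39.9; c'Δl = 1.82; W sinα = 10.5
Slice 3: Δl = 2.3/cos37.9° = 2.915 m; N'_3 = 61·cos37.9° − 7·2.915 = 27.7; c'Δl = 2.62; W sinα = 37.5
Σc'Δl = 5.6 kN/m; ΣN' = 78.0 kN/m; ΣW sinα = 44.8 kN/m
Resisting = 5.6 + 78.0·tan31.4° = 5.6 + 47.6 = 53.2 kN/m
FS = 53.2 / 44.8 = 1.187

FS = 1.19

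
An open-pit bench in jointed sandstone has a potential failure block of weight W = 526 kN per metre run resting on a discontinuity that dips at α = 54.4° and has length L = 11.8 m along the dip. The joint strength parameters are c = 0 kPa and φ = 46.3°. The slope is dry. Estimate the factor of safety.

FS = 0.75

Resolving the block weight along and normal to the plane and applying the Mohr–Coulomb strength on the joint:
N' = W cosα = 526·cos54.4° = 306.2 kN/m
Driving force T = W sinα = 526·sin54.4° = 427.7 kN/m
Resisting force R = c·L + N'·tanφ = 0·11.8 + 306.2·tan46.3° = 0.0 + 320.4 = 320.4 kN/m
FS = R / T = 320.4 / 427.7 = 0.749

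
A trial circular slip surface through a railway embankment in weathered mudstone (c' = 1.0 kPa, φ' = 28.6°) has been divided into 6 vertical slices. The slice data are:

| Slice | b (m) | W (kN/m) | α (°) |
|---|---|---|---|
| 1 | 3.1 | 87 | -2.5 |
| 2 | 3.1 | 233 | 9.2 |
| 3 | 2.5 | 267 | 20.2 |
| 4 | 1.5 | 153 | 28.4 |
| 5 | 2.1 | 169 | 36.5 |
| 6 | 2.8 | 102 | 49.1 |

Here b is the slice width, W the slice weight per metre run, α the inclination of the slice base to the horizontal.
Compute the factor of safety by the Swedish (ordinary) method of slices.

Ordinary method of slices: FS = Σ[c'·Δl_i + (W_i cosα_i)·tanφ'] / Σ W_i sinα_i, with Δl_i = b_i / cosα_i.
Slice 1: Δl = 3.1/cos(-2.5°) = 3.103 m; N'_1 = 87·cos(-2.5°) = 86.9; c'Δl = 3.10; W sinα = -3.8
Slice 2: Δl = 3.1/cos9.2° = 3.140 m; N'_2 = 233·cos9.2° = 230.0; c'Δl = 3.14; W sinα = 37.3
Slice 3: Δl = 2.5/cos20.2° = 2.664 m; N'_3 = 267·cos20.2° = 250.6; c'Δl = 2.66; W sinα = 92.2
Slice 4: Δl = 1.5/cos28.4° = 1.705 m; N'_4 = 153·cos28.4° = 134.6; c'Δl = 1.71; W sinα = 72.8
Slice 5: Δl = 2.1/cos36.5° = 2.612 m; N'_5 = 169·cos36.5° = 135.9; c'Δl = 2.61; W sinα = 100.5
Slice 6: Δl = 2.8/cos49.1° = 4.277 m; N'_6 = 102·cos49.1° = 66.8; c'Δl = 4.28; W sinα = 77.1
Σc'Δl = 17.5 kN/m; ΣN' = 904.7 kN/m; ΣW sinα = 376.0 kN/m
Resisting = 17.5 + 904.7·tan28.6° = 17.5 + 493.3 = 510.8 kN/m
FS = 510.8 / 376.0 = 1.358

FS = 1.36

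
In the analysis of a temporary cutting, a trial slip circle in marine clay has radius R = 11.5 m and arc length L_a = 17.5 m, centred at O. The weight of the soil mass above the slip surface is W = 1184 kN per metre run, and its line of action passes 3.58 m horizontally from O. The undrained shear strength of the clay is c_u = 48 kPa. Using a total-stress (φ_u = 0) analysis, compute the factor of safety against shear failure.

Taking moments about the centre O, the resisting moment is provided by the undrained shear strength acting along the arc:
M_R = c_u·L_a·R = 48·17.50·11.5 = 9660.0 kN·m/m
M_D = W·d = 1184·3.58 = 4238.7 kN·m/m
FS = M_R / M_D = 9660.0 / 4238.7 = 2.279

FS = 2.28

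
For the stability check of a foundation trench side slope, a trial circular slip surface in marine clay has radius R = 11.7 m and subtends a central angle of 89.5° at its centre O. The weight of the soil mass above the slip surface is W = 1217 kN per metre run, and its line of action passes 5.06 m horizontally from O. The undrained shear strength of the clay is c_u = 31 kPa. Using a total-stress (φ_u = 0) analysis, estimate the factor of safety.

FS = 1.08

Taking moments about the centre O, the resisting moment is provided by the undrained shear strength acting along the arc:
Arc length L_a = R·θ = 11.7·(89.5°·π/180) = 11.7·1.5621 = 18.28 m
M_R = c_u·L_a·R = 31·18.28·11.7 = 6628.8 kN·m/m
M_D = W·d = 1217·5.06 = 6158.0 kN·m/m
FS = M_R / M_D = 6628.8 / 6158.0 = 1.076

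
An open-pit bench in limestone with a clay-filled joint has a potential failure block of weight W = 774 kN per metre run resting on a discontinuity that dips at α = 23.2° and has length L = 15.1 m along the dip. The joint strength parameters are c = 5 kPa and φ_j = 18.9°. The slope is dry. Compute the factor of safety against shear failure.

Resolving the block weight along and normal to the plane and applying the Mohr–Coulomb strength on the joint:
N' = W cosα = 774·cos23.2° = 711.4 kN/m
Driving force T = W sinα = 774·sin23.2° = 304.9 kN/m
Resisting force R = c·L + N'·tanφ_j = 5·15.1 + 711.4·tan18.9° = 75.5 + 243.6 = 319.1 kN/m
FS = R / T = 319.1 / 304.9 = 1.046

FS = 1.05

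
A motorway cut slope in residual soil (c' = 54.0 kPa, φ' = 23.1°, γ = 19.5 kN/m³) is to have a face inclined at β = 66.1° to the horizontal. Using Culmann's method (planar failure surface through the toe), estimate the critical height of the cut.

H_c = 34.67 m

Culmann's analysis gives the critical failure plane at α_cr = (β + φ')/2 = (66.1 + 23.1)/2 = 44.6°, and the critical height
H_c = (4c'/γ) · sinβ cosφ' / [1 − cos(β − φ')]
    = (4·54.0/19.5) · sin66.1°·cos23.1° / [1 − cos(43.0°)]
    = 11.077 · 0.9143·0.9198 / [1 − 0.7314]
    = 11.077 · 0.8410 / 0.2686
    = 34.67 m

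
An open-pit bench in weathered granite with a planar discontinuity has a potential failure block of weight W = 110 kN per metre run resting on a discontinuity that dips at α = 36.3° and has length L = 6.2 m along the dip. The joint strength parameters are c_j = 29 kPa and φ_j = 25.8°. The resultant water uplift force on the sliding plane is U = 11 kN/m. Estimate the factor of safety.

FS = 3.34

Resolving the block weight along and normal to the plane and applying the Mohr–Coulomb strength on the joint:
N' = W cosα − U = 110·cos36.3° − 11 = 77.7 kN/m
Driving force T = W sinα = 110·sin36.3° = 65.1 kN/m
Resisting force R = c_j·L + N'·tanφ_j = 29·6.2 + 77.7·tan25.8° = 179.8 + 37.5 = 217.3 kN/m
FS = R / T = 217.3 / 65.1 = 3.337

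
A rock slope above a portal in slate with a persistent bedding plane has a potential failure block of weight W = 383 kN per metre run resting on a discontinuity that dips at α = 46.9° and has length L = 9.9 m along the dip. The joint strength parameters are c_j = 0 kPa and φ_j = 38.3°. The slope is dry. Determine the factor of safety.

FS = 0.74

Resolving the block weight along and normal to the plane and applying the Mohr–Coulomb strength on the joint:
N' = W cosα = 383·cos46.9° = 261.7 kN/m
Driving force T = W sinα = 383·sin46.9° = 279.7 kN/m
Resisting force R = c_j·L + N'·tanφ_j = 0·9.9 + 261.7·tan38.3° = 0.0 + 206.7 = 206.7 kN/m
FS = R / T = 206.7 / 279.7 = 0.739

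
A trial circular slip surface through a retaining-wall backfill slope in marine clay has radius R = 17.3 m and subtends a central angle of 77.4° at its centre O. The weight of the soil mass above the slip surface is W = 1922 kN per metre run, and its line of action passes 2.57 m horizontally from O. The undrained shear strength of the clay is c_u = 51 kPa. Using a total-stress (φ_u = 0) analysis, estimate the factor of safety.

Taking moments about the centre O, the resisting moment is provided by the undrained shear strength acting along the arc:
Arc length L_a = R·θ = 17.3·(77.4°·π/180) = 17.3·1.3509 = 23.37 m
M_R = c_u·L_a·R = 51·23.37·17.3 = 20619.6 kN·m/m
M_D = W·d = 1922·2.57 = 4939.5 kN·m/m
FS = M_R / M_D = 20619.6 / 4939.5 = 4.174

FS = 4.17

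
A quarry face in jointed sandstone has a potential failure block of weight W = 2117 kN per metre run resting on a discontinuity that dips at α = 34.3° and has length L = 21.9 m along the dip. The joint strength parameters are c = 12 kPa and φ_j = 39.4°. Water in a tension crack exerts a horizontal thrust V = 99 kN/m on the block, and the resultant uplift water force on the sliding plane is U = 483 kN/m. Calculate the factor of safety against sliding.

FS = 0.99

Resolving the block weight along and normal to the plane and applying the Mohr–Coulomb strength on the joint:
N' = W cosα − U − V sinα = 2117·cos34.3° − 483 − 99·sin34.3° = 1210.1 kN/m
Driving force T = W sinα + V cosα = 2117·sin34.3° + 99·cos34.3° = 1274.8 kN/m
Resisting force R = c·L + N'·tanφ_j = 12·21.9 + 1210.1·tan39.4° = 262.8 + 994.0 = 1256.8 kN/m
FS = R / T = 1256.8 / 1274.8 = 0.986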